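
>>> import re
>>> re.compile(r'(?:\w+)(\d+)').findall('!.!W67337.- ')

['7']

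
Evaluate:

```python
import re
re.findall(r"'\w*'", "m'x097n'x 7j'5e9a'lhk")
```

["'x097n'", "'5e9a'"]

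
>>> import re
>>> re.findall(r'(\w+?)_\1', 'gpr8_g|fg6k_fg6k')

['fg6k']

`\1` has to match the exact text group 1 already captured.
`findall` collects group 1 from the one match (1 total).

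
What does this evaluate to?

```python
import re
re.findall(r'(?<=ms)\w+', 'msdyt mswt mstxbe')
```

['dyt', 'wt', 'txbe']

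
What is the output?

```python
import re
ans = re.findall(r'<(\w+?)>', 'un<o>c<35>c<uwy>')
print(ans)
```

['o', '35', 'uwy']

Matches: at [2:5] match '<o>', group 1 = 'o'; at [6:10] match '<35>', group 1 = '35'; at [11:16] match '<uwy>', group 1 = 'uwy'.
With a single group, `findall` returns only what that group captured — 3 items.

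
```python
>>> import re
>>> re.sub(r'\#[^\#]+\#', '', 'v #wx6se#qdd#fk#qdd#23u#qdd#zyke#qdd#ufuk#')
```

Matches: at [2:9] → '#wx6se#'; at [12:16] → '#fk#'; at [19:24] → '#23u#'; at [27:33] → '#zyke#'; at [36:42] → '#ufuk#'.
`sub` substitutes '' at each match site.

'v qddqddqddqdd'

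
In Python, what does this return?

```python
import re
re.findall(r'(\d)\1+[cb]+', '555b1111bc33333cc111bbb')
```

A backreference is literal: `\1` must see the identical characters the first group matched.
Scanning left to right: at [0:4] match '555b', group 1 = '5'; at [4:10] match '1111bc', group 1 = '1'; at [10:17] match '33333cc', group 1 = '3'; at [17:23] match '111bbb', group 1 = '1'.
`findall` collects group 1 from each match (4 total).

['5', '1', '3', '1']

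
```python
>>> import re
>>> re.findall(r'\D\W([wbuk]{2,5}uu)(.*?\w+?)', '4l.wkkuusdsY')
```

[('wkkuu', 's')]

The pattern matches a non-digit, then a non-word character; then 2 to 5 of one of [wbuk], then the literal 'uu' (captured); then zero or more of any character (lazy), then one or more of a word character (lazy) (captured).
Because the quantifier is non-greedy, it stops expanding at the earliest point where the rest of the pattern can succeed.
Walking the string: at [1:9] match 'l.wkkuus', groups = ('wkkuu', 's').
Multiple groups make `findall` return tuples — one 2-tuple for the one match.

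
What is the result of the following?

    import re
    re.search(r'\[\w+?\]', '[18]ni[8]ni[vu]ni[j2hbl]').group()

'[18]'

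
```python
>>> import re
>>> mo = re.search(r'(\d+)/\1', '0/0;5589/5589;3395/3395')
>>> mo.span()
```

(0, 3)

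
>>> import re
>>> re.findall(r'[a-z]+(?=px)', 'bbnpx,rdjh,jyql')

['bbn']

Lookahead/lookbehind check context without consuming it, so the matched span excludes the asserted characters.
Walking the string: at [0:3] → 'bbn'.
`findall` yields the raw match text (1 of them) because the pattern has no groups.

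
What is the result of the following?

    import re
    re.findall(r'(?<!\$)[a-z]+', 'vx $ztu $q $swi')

['vx', 'tu', 'wi']

A negative assertion filters positions out without eating any characters.
Matches: at [0:2] → 'vx'; at [5:7] → 'tu'; at [13:15] → 'wi'.
Since nothing is captured, `findall` lists the 3 matched substrings directly.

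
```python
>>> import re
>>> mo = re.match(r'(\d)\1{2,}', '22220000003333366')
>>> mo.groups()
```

The match spans [0:4] → '2222'.
Captured: group 1 = '2'.

('2',)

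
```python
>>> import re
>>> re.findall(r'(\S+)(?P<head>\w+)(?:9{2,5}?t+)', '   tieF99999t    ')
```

[('tieF99', '9')]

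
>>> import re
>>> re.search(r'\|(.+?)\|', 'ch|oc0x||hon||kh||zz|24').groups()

('oc0x',)

Because the quantifier is non-greedy, it stops expanding at the earliest point where the rest of the pattern can succeed.
`search` walks the string left to right and returns the first match it finds.
The match spans [2:8] → '|oc0x|'.
Captured: group 1 = 'oc0x'.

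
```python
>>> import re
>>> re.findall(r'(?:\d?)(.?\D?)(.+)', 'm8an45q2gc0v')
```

[('m', '8an45q2gc0v')]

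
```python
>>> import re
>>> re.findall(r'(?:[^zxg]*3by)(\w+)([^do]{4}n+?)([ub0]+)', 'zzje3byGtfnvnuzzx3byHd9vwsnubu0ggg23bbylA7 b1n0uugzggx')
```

[('Gtfnvnuzzx3byHd9vwsnubu0ggg23bbylA', '7 b1n', '0uu')]

The pattern matches zero or more of any character except [zxg], then the literal '3by' (non-capturing group); then one or more of a word character (captured); then exactly 4 of any character except [do], then one or more of a literal 'n' (lazy) (captured); then one or more of one of [ub0] (captured).
3 groups means the one result is a tuple of 3 captured strings — 1 here.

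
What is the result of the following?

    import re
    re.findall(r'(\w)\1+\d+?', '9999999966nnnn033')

['9', 'n']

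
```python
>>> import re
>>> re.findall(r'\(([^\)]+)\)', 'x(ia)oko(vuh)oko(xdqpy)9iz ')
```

['ia', 'vuh', 'xdqpy']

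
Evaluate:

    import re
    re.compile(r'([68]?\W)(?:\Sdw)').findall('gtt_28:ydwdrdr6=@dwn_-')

['8:', '6=']

`findall` collects group 1 from each match (2 total).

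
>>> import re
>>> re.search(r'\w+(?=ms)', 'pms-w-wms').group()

'p'

The `(?=…)`/`(?<=…)` assertion just peeks at neighbouring text; it doesn't advance the match position.
Unlike `match`, `search` isn't anchored — it looks for the pattern anywhere in the string.
The match spans [0:1] → 'p'.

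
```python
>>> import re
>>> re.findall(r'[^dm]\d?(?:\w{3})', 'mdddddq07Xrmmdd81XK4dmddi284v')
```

['q07Xr', '81XK4', 'i284v']

The pattern matches any character except [dm], then optionally a digit; then exactly 3 of a word character (non-capturing group).
Scanning left to right: at [6:11] → 'q07Xr'; at [15:20] → '81XK4'; at [24:29] → 'i284v'.
`findall` yields the raw match text (3 of them) because the pattern has no groups.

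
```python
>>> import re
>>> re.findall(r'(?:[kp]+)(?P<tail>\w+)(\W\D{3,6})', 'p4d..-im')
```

Pattern: one or more of one of [kp] (non-capturing group); then one or more of a word character (captured as 'tail'); then a non-word character, then 3 to 6 of a non-digit (captured).
Scanning left to right: at [0:8] match 'p4d..-im', groups = ('4d', '..-im').
Multiple groups make `findall` return tuples — one 2-tuple for the one match.

[('4d', '..-im')]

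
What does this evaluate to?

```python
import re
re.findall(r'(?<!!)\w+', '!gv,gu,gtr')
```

['v', 'gu', 'gtr']

`(?!…)`/`(?<!…)` only lets a position through if the neighbouring text does NOT match; no characters are consumed.
Scanning left to right: at [2:3] → 'v'; at [4:6] → 'gu'; at [7:10] → 'gtr'.
Since nothing is captured, `findall` lists the 3 matched substrings directly.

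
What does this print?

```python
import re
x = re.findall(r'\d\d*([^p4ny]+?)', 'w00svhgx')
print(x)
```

Pattern: a digit, then zero or more of a digit; then one or more of any character except [p4ny] (lazy) (captured).
`findall` collects group 1 from the one match (1 total).

['s']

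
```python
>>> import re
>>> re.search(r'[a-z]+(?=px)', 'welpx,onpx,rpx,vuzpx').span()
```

Because the assertion is zero-width, the text it checks is not consumed and won't appear in the result.
`re.search` scans for the first position where the pattern succeeds.
The match spans [0:3] → 'wel'.

(0, 3)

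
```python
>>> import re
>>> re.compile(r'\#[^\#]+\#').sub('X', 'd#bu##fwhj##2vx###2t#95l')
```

Matches: at [1:5] → '#bu#'; at [5:11] → '#fwhj#'; at [11:16] → '#2vx#'; at [17:21] → '#2t#'.
Each match is replaced by 'X'.

'dXXX#X95l'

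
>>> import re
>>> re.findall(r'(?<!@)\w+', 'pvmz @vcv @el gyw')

['pvmz', 'cv', 'l', 'gyw']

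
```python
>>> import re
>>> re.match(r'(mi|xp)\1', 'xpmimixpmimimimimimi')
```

`re.match` only tries the pattern at the start of the string.
Here the pattern fails at index 0, so the call returns None.

None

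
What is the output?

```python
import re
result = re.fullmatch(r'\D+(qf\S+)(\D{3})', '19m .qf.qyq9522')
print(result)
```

None

The pattern matches one or more of a non-digit; then the literal 'qf', then one or more of a non-whitespace character (captured); then exactly 3 of a non-digit (captured).
For `fullmatch`, every character of the input must be accounted for by the pattern.
Here the string isn't matched end-to-end, so the call returns None.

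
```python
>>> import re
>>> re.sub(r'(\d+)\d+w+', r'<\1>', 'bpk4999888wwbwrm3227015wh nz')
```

This matches one or more of a digit (captured); then one or more of a digit; then one or more of a literal 'w'.
Matches: at [3:12] → '4999888ww'; at [16:24] → '3227015w'.
Each match is replaced using the text its own group 1 captured.

'bpk<499988>bwrm<322701>h nz'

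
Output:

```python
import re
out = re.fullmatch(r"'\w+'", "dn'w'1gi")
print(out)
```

None

`fullmatch` succeeds only if the pattern covers the string from start to end.
Here there's no way to consume every character, so the call returns None.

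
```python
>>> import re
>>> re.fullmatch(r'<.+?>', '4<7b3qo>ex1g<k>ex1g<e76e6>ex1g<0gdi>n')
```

`fullmatch` succeeds only if the pattern covers the string from start to end.
Here there's no way to consume every character, so the call returns None.

None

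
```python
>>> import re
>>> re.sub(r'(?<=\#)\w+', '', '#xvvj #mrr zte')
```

The `(?=…)`/`(?<=…)` assertion just peeks at neighbouring text; it doesn't advance the match position.
Matches: at [1:5] → 'xvvj'; at [7:10] → 'mrr'.
Every occurrence is swapped for ''.

'# # zte'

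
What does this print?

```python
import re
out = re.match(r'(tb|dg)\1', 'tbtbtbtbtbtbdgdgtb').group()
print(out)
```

tbtb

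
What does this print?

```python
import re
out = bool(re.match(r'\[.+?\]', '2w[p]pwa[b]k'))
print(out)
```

False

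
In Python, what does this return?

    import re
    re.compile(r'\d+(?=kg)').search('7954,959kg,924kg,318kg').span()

(5, 8)

Lookahead/lookbehind check context without consuming it, so the matched span excludes the asserted characters.
`re.search` scans for the first position where the pattern succeeds.
The match spans [5:8] → '959'.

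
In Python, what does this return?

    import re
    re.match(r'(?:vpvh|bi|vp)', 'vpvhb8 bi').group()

'vpvh'

Branches in `(...|...)` are attempted left-to-right; the first branch that allows the whole pattern to succeed is taken.
`match` is anchored at position 0; if the pattern doesn't fit there, it returns None.
The match spans [0:4] → 'vpvh'.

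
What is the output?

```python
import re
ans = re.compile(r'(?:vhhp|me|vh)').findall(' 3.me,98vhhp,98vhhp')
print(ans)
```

['me', 'vhhp', 'vhhp']

`|` is ordered: at each position the engine commits to the first alternative that works.
Scanning left to right: at [3:5] → 'me'; at [8:12] → 'vhhp'; at [15:19] → 'vhhp'.
Since nothing is captured, `findall` lists the 3 matched substrings directly.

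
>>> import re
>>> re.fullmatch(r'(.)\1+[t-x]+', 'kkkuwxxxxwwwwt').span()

(0, 14)

After group 1 captures some text, `\1` only succeeds where that same text appears again.
`re.fullmatch` requires the pattern to consume the entire string.
The match spans [0:14] → 'kkkuwxxxxwwwwt'.
Captured: group 1 = 'k'.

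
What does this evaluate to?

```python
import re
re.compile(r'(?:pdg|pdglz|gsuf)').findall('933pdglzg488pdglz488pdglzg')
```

Branches in `(...|...)` are attempted left-to-right; the first branch that allows the whole pattern to succeed is taken.
No capturing groups, so `findall` returns the 3 full match strings.

['pdg', 'pdg', 'pdg']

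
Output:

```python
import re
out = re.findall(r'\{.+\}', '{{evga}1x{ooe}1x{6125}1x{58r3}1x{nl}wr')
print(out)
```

['{{evga}1x{ooe}1x{6125}1x{58r3}1x{nl}']

No capturing groups, so `findall` returns the 1 full match string.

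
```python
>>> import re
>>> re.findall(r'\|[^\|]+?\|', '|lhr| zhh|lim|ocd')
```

['|lhr|', '|lim|']

Matches: at [0:5] → '|lhr|'; at [9:14] → '|lim|'.
No capturing groups, so `findall` returns the 2 full match strings.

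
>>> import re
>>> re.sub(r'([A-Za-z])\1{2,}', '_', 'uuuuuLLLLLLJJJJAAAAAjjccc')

`\1` is not a pattern — it's the concrete string captured by group 1, re-applied verbatim.
Matches: at [0:5] → 'uuuuu'; at [5:11] → 'LLLLLL'; at [11:15] → 'JJJJ'; at [15:20] → 'AAAAA'; at [22:25] → 'ccc'.
`sub` substitutes '_' at each match site.

'____jj_'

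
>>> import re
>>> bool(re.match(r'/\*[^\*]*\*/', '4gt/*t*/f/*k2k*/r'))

With `match`, the pattern is implicitly anchored at the beginning.
Here position 0 doesn't satisfy it, so the call returns None, and `bool(None)` is False.

False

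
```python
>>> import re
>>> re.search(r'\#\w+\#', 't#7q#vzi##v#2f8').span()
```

The match spans [1:5] → '#7q#'.

(1, 5)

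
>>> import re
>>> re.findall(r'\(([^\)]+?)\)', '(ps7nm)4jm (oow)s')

['ps7nm', 'oow']

Matches: at [0:7] match '(ps7nm)', group 1 = 'ps7nm'; at [11:16] match '(oow)', group 1 = 'oow'.
Because there's exactly one group, `findall` drops the full match and keeps group 1 from each hit.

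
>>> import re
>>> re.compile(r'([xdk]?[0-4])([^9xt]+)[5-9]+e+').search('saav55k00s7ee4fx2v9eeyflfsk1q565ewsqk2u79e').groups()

Pattern: optionally one of [xdk], then a character in [0-4] (captured); then one or more of any character except [9xt] (captured); then one or more of a character in [5-9], then one or more of the literal 'e'.
Unlike `match`, `search` isn't anchored — it looks for the pattern anywhere in the string.
The match spans [6:13] → 'k00s7ee'.
Captured: group 1 = 'k0', group 2 = '0s'.

('k0', '0s')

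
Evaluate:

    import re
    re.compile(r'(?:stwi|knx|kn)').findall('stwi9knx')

['stwi', 'knx']

Branches in `(...|...)` are attempted left-to-right; the first branch that allows the whole pattern to succeed is taken.
Scanning left to right: at [0:4] → 'stwi'; at [5:8] → 'knx'.
With no groups in the pattern, `findall` gives back each whole match — 2 here.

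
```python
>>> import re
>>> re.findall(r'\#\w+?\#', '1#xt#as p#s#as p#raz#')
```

['#xt#', '#s#', '#raz#']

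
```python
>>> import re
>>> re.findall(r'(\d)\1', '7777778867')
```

A backreference is literal: `\1` must see the identical characters the first group matched.
Matches: at [0:2] match '77', group 1 = '7'; at [2:4] match '77', group 1 = '7'; at [4:6] match '77', group 1 = '7'; at [6:8] match '88', group 1 = '8'.
One capturing group, so `findall` returns just the captured substring from each match — 4 in all.

['7', '7', '7', '8']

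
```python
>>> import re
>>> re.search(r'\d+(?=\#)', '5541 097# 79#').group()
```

The lookaround is zero-width — it requires the adjacent text to match without consuming it, so the asserted text isn't part of the match.
`re.search` tries every starting position until one works.
The match spans [5:8] → '097'.

'097'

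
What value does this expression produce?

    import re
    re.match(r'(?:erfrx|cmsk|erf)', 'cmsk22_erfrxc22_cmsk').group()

'cmsk'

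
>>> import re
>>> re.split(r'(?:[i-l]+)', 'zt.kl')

['zt.', '']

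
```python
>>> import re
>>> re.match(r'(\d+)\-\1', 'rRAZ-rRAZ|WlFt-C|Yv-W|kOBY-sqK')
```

None

`\1` has to match the exact text group 1 already captured.
`re.match` only tries the pattern at the start of the string.
Here position 0 doesn't satisfy it, so the call returns None.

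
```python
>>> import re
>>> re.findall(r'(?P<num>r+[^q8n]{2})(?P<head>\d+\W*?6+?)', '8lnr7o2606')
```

The pattern matches one or more of the literal 'r', then exactly 2 of any character except [q8n] (captured as 'num'); then one or more of a digit, then zero or more of a non-word character (lazy), then one or more of a literal '6' (lazy) (captured as 'head').
Matches: at [3:10] match 'r7o2606', groups = ('r7o', '2606').
`findall` packs the 2 group values into a tuple for every match.

[('r7o', '2606')]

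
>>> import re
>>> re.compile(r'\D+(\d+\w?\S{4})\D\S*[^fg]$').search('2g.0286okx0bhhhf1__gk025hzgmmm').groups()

('0286okx0b',)

This matches one or more of a non-digit; then one or more of a digit, then optionally a word character, then exactly 4 of a non-whitespace character (captured); then a non-digit; then zero or more of a non-whitespace character, then any character except [fg]; then anchored at the end.
`re.search` scans for the first position where the pattern succeeds.
The match spans [1:30] → 'g.0286okx0bhhhf1__gk025hzgmmm'.
Captured: group 1 = '0286okx0b'.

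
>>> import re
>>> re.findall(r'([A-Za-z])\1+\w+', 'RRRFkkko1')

['R']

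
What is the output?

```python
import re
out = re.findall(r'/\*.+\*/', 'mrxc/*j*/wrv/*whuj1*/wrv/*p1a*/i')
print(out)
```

['/*j*/wrv/*whuj1*/wrv/*p1a*/']

Scanning left to right: at [4:31] → '/*j*/wrv/*whuj1*/wrv/*p1a*/'.
No capturing groups, so `findall` returns the 1 full match string.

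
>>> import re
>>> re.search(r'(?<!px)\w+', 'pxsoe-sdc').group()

'pxsoe'

Because the assertion is negative and zero-width, positions next to the forbidden text are skipped.
`search` walks the string left to right and returns the first match it finds.
The match spans [0:5] → 'pxsoe'.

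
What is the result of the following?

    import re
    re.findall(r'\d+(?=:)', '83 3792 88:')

Because the assertion is zero-width, the text it checks is not consumed and won't appear in the result.
With no groups in the pattern, `findall` gives back each whole match — 1 here.

['88']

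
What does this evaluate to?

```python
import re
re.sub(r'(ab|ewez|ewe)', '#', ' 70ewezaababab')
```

The regex engine tests alternatives in the order written; an earlier branch that matches wins even if a later one would match more.
Every occurrence is swapped for '#'.

' 70#a###'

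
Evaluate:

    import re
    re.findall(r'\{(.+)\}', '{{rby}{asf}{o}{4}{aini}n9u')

With a single group, `findall` returns only what that group captured — 1 item.

['{rby}{asf}{o}{4}{aini']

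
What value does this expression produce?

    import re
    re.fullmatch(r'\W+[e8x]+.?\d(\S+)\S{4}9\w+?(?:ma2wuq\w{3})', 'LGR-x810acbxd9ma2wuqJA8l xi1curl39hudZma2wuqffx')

None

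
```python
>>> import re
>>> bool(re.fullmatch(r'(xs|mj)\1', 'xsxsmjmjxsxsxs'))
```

False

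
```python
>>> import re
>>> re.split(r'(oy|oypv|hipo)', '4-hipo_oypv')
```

Alternation isn't longest-match — the leftmost alternative that fits at this position is chosen.
The group in the pattern means `split` returns the separators' captures alongside the pieces.

['4-', 'hipo', '_', 'oy', 'pv']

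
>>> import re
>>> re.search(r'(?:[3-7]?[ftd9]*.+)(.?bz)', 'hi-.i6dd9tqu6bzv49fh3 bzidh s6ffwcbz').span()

This matches optionally a character in [3-7], then zero or more of one of [ftd9], then one or more of any character (non-capturing group); then optionally any character, then the literal 'bz' (captured).
`re.search` tries every starting position until one works.
The match spans [0:36] → 'hi-.i6dd9tqu6bzv49fh3 bzidh s6ffwcbz'.
Captured: group 1 = 'bz'.

(0, 36)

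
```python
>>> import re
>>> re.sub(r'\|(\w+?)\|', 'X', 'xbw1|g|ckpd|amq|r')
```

'xbw1XckpdXr'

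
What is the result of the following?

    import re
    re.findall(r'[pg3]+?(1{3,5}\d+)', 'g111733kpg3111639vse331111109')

['111733', '111639', '1111109']

One capturing group, so `findall` returns just the captured substring from each match — 3 in all.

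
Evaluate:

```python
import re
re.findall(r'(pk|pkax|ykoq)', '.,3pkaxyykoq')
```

['pk', 'ykoq']

`|` is ordered: at each position the engine commits to the first alternative that works.
With a single group, `findall` returns only what that group captured — 2 items.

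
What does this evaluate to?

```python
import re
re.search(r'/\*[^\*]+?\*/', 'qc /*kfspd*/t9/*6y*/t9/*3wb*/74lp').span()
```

`search` walks the string left to right and returns the first match it finds.
The match spans [3:12] → '/*kfspd*/'.

(3, 12)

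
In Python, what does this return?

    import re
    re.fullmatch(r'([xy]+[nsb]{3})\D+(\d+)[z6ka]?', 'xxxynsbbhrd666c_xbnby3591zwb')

For `fullmatch`, every character of the input must be accounted for by the pattern.
Here the pattern can't cover the whole string, so the call returns None.

None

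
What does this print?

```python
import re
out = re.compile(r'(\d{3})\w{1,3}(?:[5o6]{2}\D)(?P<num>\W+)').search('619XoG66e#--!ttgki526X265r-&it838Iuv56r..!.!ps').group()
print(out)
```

619XoG66e#--!

This matches exactly 3 of a digit (captured); then 1 to 3 of a word character; then exactly 2 of one of [5o6], then a non-digit (non-capturing group); then one or more of a non-word character (captured as 'num').
`re.search` tries every starting position until one works.
The match spans [0:13] → '619XoG66e#--!'.
Captured: group 1 = '619', group 2 = '#--!'.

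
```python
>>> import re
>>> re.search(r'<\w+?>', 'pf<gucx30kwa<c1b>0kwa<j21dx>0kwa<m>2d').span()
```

(12, 17)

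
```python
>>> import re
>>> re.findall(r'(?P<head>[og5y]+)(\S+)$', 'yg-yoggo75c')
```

[('yg', '-yoggo75c')]

Pattern: one or more of one of [og5y] (captured as 'head'); then one or more of a non-whitespace character (captured); then anchored at the end.
Matches: at [0:11] match 'yg-yoggo75c', groups = ('yg', '-yoggo75c').
With 2 capturing groups, `findall` returns a 2-tuple per match.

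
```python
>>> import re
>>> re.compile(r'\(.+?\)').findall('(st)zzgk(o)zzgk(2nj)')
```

A non-greedy quantifier consumes as few characters as it can — just enough that the remainder of the pattern still matches from where it stops; whatever follows it matches normally.
Matches: at [0:4] → '(st)'; at [8:11] → '(o)'; at [15:20] → '(2nj)'.
No capturing groups, so `findall` returns the 3 full match strings.

['(st)', '(o)', '(2nj)']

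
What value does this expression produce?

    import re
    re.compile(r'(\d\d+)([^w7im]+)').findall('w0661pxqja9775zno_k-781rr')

This matches a digit, then one or more of a digit (captured); then one or more of any character except [w7im] (captured).
Scanning left to right: at [1:11] match '0661pxqja9', groups = ('0661', 'pxqja9'); at [11:20] match '775zno_k-', groups = ('775', 'zno_k-'); at [20:25] match '781rr', groups = ('781', 'rr').
Multiple groups make `findall` return tuples — one 2-tuple for each match.

[('0661', 'pxqja9'), ('775', 'zno_k-'), ('781', 'rr')]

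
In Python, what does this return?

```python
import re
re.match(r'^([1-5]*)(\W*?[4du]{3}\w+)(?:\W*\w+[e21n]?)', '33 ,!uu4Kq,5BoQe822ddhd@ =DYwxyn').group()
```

`re.match` won't scan ahead — the pattern has to work from the very first character.
The match spans [0:23] → '33 ,!uu4Kq,5BoQe822ddhd'.

'33 ,!uu4Kq,5BoQe822ddhd'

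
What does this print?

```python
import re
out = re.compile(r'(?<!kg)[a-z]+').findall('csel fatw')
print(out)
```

A negative assertion filters positions out without eating any characters.
With no groups in the pattern, `findall` gives back each whole match — 2 here.

['csel', 'fatw']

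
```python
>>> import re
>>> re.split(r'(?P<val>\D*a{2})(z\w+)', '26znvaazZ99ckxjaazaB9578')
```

['26', 'znvaa', 'zZ99ckxjaazaB9578', '']

Pattern: zero or more of a non-digit, then exactly 2 of a literal 'a' (captured as 'val'); then the literal 'z', then one or more of a word character (captured).
Matches to split on: at [2:24] → 'znvaazZ99ckxjaazaB9578'.
The group in the pattern means `split` returns the separators' captures alongside the pieces.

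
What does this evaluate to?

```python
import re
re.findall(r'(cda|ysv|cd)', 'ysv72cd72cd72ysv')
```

Matches: at [0:3] match 'ysv', group 1 = 'ysv'; at [5:7] match 'cd', group 1 = 'cd'; at [9:11] match 'cd', group 1 = 'cd'; at [13:16] match 'ysv', group 1 = 'ysv'.
Because there's exactly one group, `findall` drops the full match and keeps group 1 from each hit.

['ysv', 'cd', 'cd', 'ysv']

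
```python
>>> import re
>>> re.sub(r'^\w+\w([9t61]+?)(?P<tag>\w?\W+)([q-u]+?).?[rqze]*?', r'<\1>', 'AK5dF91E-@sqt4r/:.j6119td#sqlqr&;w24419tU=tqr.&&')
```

The pattern matches anchored at the start of the string; then one or more of a word character, then a word character; then one or more of one of [9t61] (lazy) (captured); then optionally a word character, then one or more of a non-word character (captured as 'tag'); then one or more of a character in [q-u] (lazy) (captured); then optionally any character, then zero or more of one of [rqze] (lazy).
Lazy quantifiers expand one character at a time until the remainder of the pattern can match.
Matches: at [0:12] → 'AK5dF91E-@sq'.
Each match is replaced using the text its own group 1 captured.

'<1>t4r/:.j6119td#sqlqr&;w24419tU=tqr.&&'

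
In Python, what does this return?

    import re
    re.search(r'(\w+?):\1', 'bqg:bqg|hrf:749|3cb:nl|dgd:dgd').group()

`\1` is not a pattern — it's the concrete string captured by group 1, re-applied verbatim.
The match spans [0:7] → 'bqg:bqg'.

'bqg:bqg'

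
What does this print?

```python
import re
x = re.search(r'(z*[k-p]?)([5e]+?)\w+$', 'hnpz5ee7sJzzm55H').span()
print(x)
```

(3, 16)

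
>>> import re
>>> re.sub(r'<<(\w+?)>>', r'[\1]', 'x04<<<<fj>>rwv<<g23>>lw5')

Matches: at [5:11] → '<<fj>>'; at [14:21] → '<<g23>>'.
The replacement refers to a captured group, so each match is rewritten using its own captured text.

'x04<<[fj]rwv[g23]lw5'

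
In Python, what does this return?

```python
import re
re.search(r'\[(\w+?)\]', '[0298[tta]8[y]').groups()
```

('tta',)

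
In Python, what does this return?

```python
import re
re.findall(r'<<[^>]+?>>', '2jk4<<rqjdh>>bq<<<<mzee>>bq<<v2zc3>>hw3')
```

['<<rqjdh>>', '<<<<mzee>>', '<<v2zc3>>']

`findall` yields the raw match text (3 of them) because the pattern has no groups.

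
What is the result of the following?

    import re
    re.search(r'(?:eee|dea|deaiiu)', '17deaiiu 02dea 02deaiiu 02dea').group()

Branches in `(...|...)` are attempted left-to-right; the first branch that allows the whole pattern to succeed is taken.
`search` walks the string left to right and returns the first match it finds.
The match spans [2:5] → 'dea'.

'dea'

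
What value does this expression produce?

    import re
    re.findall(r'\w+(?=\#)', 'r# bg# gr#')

['r', 'bg', 'gr']

The positive lookaround only admits positions where the adjacent text matches; those characters stay outside the span.
Walking the string: at [0:1] → 'r'; at [3:5] → 'bg'; at [7:9] → 'gr'.
With no groups in the pattern, `findall` gives back each whole match — 3 here.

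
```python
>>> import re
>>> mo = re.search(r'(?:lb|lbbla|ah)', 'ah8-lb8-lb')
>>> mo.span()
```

(0, 2)

`re.search` tries every starting position until one works.
The match spans [0:2] → 'ah'.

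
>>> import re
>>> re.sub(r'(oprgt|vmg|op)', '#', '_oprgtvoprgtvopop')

`|` is ordered: at each position the engine commits to the first alternative that works.
Every occurrence is swapped for '#'.

'_#v#v##'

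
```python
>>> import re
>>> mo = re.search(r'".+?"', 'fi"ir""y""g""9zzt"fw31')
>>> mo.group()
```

'"ir"'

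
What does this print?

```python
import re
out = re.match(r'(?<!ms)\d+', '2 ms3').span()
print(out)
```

`(?!…)`/`(?<!…)` only lets a position through if the neighbouring text does NOT match; no characters are consumed.
`match` is anchored at position 0; if the pattern doesn't fit there, it returns None.
The match spans [0:1] → '2'.

(0, 1)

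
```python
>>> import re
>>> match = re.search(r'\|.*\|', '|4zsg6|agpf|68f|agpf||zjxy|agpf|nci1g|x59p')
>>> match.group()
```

The match spans [0:38] → '|4zsg6|agpf|68f|agpf||zjxy|agpf|nci1g|'.

'|4zsg6|agpf|68f|agpf||zjxy|agpf|nci1g|'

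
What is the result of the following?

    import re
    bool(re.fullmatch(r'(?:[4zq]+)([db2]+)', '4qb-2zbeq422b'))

False

`fullmatch` succeeds only if the pattern covers the string from start to end.
Here there's no way to consume every character, so the call returns None, and `bool(None)` is False.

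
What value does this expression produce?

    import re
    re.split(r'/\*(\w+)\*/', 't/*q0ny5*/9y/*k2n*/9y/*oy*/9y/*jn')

['t', 'q0ny5', '9y', 'k2n', '9y', 'oy', '9y/*jn']

Because the pattern has a capturing group, `split` also inserts each captured text between the pieces.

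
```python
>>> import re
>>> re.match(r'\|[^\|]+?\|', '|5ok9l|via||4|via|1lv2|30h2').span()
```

(0, 7)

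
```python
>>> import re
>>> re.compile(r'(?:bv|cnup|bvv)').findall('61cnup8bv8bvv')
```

['cnup', 'bv', 'bv']

Alternation isn't longest-match — the leftmost alternative that fits at this position is chosen.
Walking the string: at [2:6] → 'cnup'; at [7:9] → 'bv'; at [10:12] → 'bv'.
`findall` yields the raw match text (3 of them) because the pattern has no groups.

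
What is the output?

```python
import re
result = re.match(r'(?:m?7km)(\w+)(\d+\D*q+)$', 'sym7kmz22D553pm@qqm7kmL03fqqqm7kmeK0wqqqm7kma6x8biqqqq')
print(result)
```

Pattern: optionally the literal 'm', then the literal '7km' (non-capturing group); then one or more of a word character (captured); then one or more of a digit, then zero or more of a non-digit, then one or more of the literal 'q' (captured); then anchored at the end.
`match` is anchored at position 0; if the pattern doesn't fit there, it returns None.
Here the pattern fails at index 0, so the call returns None.

None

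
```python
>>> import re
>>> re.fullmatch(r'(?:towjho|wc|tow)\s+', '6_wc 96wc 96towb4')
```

For `fullmatch`, every character of the input must be accounted for by the pattern.
Here the string isn't matched end-to-end, so the call returns None.

None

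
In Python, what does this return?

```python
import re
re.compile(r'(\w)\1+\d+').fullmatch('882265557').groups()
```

The match spans [0:9] → '882265557'.
Captured: group 1 = '8'.

('8',)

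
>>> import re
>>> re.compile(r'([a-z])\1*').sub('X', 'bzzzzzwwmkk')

After group 1 captures some text, `\1` only succeeds where that same text appears again.
Each match is replaced by 'X'.

'XXXXX'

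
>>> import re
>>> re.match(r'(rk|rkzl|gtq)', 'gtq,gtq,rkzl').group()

`re.match` won't scan ahead — the pattern has to work from the very first character.
The match spans [0:3] → 'gtq'.
Captured: group 1 = 'gtq'.

'gtq'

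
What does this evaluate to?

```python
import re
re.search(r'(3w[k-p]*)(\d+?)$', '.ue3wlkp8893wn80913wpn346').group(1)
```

'3wpn'

The match spans [18:25] → '3wpn346'.
Captured: group 1 = '3wpn', group 2 = '346'.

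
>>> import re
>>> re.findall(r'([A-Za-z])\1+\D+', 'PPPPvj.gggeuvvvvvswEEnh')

`\1` has to match the exact text group 1 already captured.
Scanning left to right: at [0:23] match 'PPPPvj.gggeuvvvvvswEEnh', group 1 = 'P'.
`findall` collects group 1 from the one match (1 total).

['P']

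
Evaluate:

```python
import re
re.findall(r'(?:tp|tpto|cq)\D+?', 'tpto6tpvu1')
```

['tpt', 'tpv']

With no groups in the pattern, `findall` gives back each whole match — 2 here.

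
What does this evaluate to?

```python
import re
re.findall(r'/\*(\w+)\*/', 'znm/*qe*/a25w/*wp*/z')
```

['qe', 'wp']

One capturing group, so `findall` returns just the captured substring from each match — 2 in all.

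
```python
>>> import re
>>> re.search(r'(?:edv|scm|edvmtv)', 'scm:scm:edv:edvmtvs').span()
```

(0, 3)

`re.search` tries every starting position until one works.
The match spans [0:3] → 'scm'.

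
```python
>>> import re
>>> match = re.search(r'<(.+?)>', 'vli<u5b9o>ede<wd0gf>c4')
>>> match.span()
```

The match spans [3:10] → '<u5b9o>'.

(3, 10)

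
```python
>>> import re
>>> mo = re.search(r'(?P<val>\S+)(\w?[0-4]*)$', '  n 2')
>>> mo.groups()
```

The match spans [4:5] → '2'.
Captured: group 1 = '2', group 2 = ''.

('2', '')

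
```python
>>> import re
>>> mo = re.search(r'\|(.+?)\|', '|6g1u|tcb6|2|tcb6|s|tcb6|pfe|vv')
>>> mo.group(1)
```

'6g1u'

The match spans [0:6] → '|6g1u|'.
Captured: group 1 = '6g1u'.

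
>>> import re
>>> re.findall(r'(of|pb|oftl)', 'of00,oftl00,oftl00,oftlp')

['of', 'of', 'of', 'of']

The regex engine tests alternatives in the order written; an earlier branch that matches wins even if a later one would match more.
Matches: at [0:2] match 'of', group 1 = 'of'; at [5:7] match 'of', group 1 = 'of'; at [12:14] match 'of', group 1 = 'of'; at [19:21] match 'of', group 1 = 'of'.
With a single group, `findall` returns only what that group captured — 4 items.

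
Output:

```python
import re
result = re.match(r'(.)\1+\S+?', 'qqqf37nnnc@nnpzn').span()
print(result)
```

(0, 4)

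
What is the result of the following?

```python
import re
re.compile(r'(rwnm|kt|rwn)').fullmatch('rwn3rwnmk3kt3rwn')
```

None

For `fullmatch`, every character of the input must be accounted for by the pattern.
Here there's no way to consume every character, so the call returns None.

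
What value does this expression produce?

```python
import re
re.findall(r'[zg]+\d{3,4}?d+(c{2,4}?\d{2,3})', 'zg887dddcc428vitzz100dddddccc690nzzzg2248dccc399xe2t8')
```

Pattern: one or more of one of [zg], then 3 to 4 of a digit (lazy), then one or more of a literal 'd'; then 2 to 4 of a literal 'c' (lazy), then 2 to 3 of a digit (captured).
Scanning left to right: at [0:13] match 'zg887dddcc428', group 1 = 'cc428'; at [16:32] match 'zz100dddddccc690', group 1 = 'ccc690'; at [33:48] match 'zzzg2248dccc399', group 1 = 'ccc399'.
`findall` collects group 1 from each match (3 total).

['cc428', 'ccc690', 'ccc399']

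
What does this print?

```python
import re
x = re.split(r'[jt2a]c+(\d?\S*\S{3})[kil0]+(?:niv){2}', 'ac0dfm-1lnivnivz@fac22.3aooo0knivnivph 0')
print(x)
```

['', '0dfm-1lnivnivz@fac22.3aooo0', 'ph 0']

The pattern matches one of [jt2a], then one or more of the literal 'c'; then optionally a digit, then zero or more of a non-whitespace character, then exactly 3 of a non-whitespace character (captured); then one or more of one of [kil0], then the literal 'niv' repeated 2 times.
Matches to split on: at [0:36] → 'ac0dfm-1lnivnivz@fac22.3aooo0knivniv'.
`re.split` interleaves the captured-group text with the surrounding fragments.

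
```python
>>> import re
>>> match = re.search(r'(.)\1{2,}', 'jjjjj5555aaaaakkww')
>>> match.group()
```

A backreference is literal: `\1` must see the identical characters the first group matched.
The match spans [0:5] → 'jjjjj'.

'jjjjj'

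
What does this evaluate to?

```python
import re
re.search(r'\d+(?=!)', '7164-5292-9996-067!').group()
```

Lookahead/lookbehind check context without consuming it, so the matched span excludes the asserted characters.
`re.search` scans for the first position where the pattern succeeds.
The match spans [15:18] → '067'.

'067'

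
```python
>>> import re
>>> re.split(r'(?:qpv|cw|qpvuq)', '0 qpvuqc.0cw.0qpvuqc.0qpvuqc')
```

Alternation tries branches left to right and keeps the first one that lets the overall match succeed at that position.
Matches to split on: at [2:5] → 'qpv'; at [10:12] → 'cw'; at [14:17] → 'qpv'; at [22:25] → 'qpv'.
Each match becomes a cut point; 5 segments remain.

['0 ', 'uqc.0', '.0', 'uqc.0', 'uqc']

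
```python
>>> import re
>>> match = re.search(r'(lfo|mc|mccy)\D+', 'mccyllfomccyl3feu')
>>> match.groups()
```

('mc',)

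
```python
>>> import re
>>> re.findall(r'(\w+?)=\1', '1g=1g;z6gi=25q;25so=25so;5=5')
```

['1g', '25so', '5']

A backreference is literal: `\1` must see the identical characters the first group matched.
Scanning left to right: at [0:5] match '1g=1g', group 1 = '1g'; at [15:24] match '25so=25so', group 1 = '25so'; at [25:28] match '5=5', group 1 = '5'.
One capturing group, so `findall` returns just the captured substring from each match — 3 in all.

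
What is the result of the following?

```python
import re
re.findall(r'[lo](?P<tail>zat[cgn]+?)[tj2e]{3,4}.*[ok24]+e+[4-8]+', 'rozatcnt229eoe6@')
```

The pattern matches one of [lo]; then the literal 'zat', then one or more of one of [cgn] (lazy) (captured as 'tail'); then 3 to 4 of one of [tj2e], then zero or more of any character, then one or more of one of [ok24]; then one or more of a literal 'e'; then one or more of a character in [4-8].
Matches: at [1:15] match 'ozatcnt229eoe6', group 1 = 'zatcn'.
Because there's exactly one group, `findall` drops the full match and keeps group 1 from the one hit.

['zatcn']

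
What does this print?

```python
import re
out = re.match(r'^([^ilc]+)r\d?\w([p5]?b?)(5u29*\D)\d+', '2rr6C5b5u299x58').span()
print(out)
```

With `match`, the pattern is implicitly anchored at the beginning.
The match spans [0:15] → '2rr6C5b5u299x58'.

(0, 15)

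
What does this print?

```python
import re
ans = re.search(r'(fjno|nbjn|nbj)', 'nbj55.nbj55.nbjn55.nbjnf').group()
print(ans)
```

nbj

The match spans [0:3] → 'nbj'.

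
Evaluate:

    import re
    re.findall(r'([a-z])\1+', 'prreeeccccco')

['r', 'e', 'c']

The backreference `\1` re-matches whatever the first group consumed, character for character.
`findall` collects group 1 from each match (3 total).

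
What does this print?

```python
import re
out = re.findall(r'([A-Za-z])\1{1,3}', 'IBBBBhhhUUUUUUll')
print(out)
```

The backreference `\1` re-matches whatever the first group consumed, character for character.
Matches: at [1:5] match 'BBBB', group 1 = 'B'; at [5:8] match 'hhh', group 1 = 'h'; at [8:12] match 'UUUU', group 1 = 'U'; at [12:14] match 'UU', group 1 = 'U'; at [14:16] match 'll', group 1 = 'l'.
Because there's exactly one group, `findall` drops the full match and keeps group 1 from each hit.

['B', 'h', 'U', 'U', 'l']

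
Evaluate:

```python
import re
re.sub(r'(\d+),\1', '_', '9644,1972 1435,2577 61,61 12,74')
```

'9644,1972 1435,2577 _ 12,74'

`\1` has to match the exact text group 1 already captured.
Matches: at [20:25] → '61,61'.
Every occurrence is swapped for '_'.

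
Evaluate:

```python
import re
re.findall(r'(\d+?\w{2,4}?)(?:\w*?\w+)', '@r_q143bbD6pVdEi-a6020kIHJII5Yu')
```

['143', '602']

The `?` after the quantifier makes it lazy — it takes as little as possible before letting the rest of the pattern try.
One capturing group, so `findall` returns just the captured substring from each match — 2 in all.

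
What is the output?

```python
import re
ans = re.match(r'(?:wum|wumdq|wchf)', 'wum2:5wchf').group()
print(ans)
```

With `match`, the pattern is implicitly anchored at the beginning.
The match spans [0:3] → 'wum'.

wum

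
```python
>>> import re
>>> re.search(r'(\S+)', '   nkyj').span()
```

Pattern: one or more of a non-whitespace character (captured).
`search` walks the string left to right and returns the first match it finds.
The match spans [3:7] → 'nkyj'.
Captured: group 1 = 'nkyj'.

(3, 7)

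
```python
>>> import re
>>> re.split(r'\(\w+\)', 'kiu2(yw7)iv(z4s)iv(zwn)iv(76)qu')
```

Matches to split on: at [4:9] → '(yw7)'; at [11:16] → '(z4s)'; at [18:23] → '(zwn)'; at [25:29] → '(76)'.
The string is cut at each match, leaving 5 pieces.

['kiu2', 'iv', 'iv', 'iv', 'qu']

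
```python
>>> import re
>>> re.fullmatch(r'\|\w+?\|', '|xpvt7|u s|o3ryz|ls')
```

None

`fullmatch` succeeds only if the pattern covers the string from start to end.
Here the pattern can't cover the whole string, so the call returns None.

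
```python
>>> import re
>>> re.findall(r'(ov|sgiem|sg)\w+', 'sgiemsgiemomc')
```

['sgiem']

Alternation tries branches left to right and keeps the first one that lets the overall match succeed at that position.
Scanning left to right: at [0:13] match 'sgiemsgiemomc', group 1 = 'sgiem'.
`findall` collects group 1 from the one match (1 total).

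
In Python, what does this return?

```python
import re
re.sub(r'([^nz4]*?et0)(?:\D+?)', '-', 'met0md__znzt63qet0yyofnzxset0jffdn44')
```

With the lazy modifier that quantifier settles for the fewest repetitions that let the rest of the pattern succeed (the atoms after it are unaffected and can still be greedy).
`sub` substitutes '-' at each match site.

'-d__znz-yofnz-ffdn44'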